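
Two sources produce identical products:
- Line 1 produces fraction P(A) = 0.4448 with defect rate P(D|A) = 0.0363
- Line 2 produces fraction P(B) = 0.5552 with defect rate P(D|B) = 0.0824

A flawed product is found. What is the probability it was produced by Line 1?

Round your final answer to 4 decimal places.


Let A = from Line 1, D = flawed

Given:
- P(A) = 0.4448, P(B) = 0.5552
- P(D|A) = 0.0363, P(D|B) = 0.0824

Step 1: Find P(D)
P(D) = P(D|A)P(A) + P(D|B)P(B)
     = 0.0363 × 0.4448 + 0.0824 × 0.5552
     = 0.01614624 + 0.04574848
     = 0.06189472

Step 2: Apply Bayes' theorem
P(A|D) = P(D|A)P(A) / P(D)
       = 0.01614624 / 0.06189472
       = 0.2609


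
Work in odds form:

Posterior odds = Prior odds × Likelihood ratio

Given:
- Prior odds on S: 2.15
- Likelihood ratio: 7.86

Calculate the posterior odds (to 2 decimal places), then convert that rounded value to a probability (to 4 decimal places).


Step 1: Calculate posterior odds
Posterior odds = Prior odds × LR
               = 2.15 × 7.86
               = 16.90

Step 2: Convert to probability
P(S|E) = Posterior odds / (1 + Posterior odds)
       = 16.90 / (1 + 16.90)
       = 16.90 / 17.90
       = 0.9441

The evidence increased P(S) from 0.6825 to 0.9441.


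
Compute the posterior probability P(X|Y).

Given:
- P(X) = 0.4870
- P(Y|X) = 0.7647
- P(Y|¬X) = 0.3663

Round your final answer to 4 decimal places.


Bayes' theorem: P(X|Y) = P(Y|X) × P(X) / P(Y)

Step 1: Calculate P(Y) using law of total probability
P(Y) = P(Y|X)P(X) + P(Y|¬X)P(¬X)
     = 0.7647 × 0.4870 + 0.3663 × 0.5130
     = 0.37240890 + 0.18791190
     = 0.56032080

Step 2: Apply Bayes' theorem
P(X|Y) = P(Y|X) × P(X) / P(Y)
       = 0.37240890 / 0.56032080
       = 0.6646


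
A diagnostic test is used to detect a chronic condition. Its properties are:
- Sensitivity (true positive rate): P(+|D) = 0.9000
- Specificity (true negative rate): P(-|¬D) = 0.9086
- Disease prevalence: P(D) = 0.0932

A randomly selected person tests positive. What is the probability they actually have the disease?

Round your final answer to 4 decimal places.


Let D = has disease, + = positive test

Given:
- P(D) = 0.0932 (prevalence)
- P(+|D) = 0.9000 (sensitivity)
- P(-|¬D) = 0.9086 (specificity)
- P(+|¬D) = 0.0914 (false positive rate = 1 - specificity)

Step 1: Find P(+)
P(+) = P(+|D)P(D) + P(+|¬D)P(¬D)
     = 0.9000 × 0.0932 + 0.0914 × 0.9068
     = 0.08388000 + 0.08288152
     = 0.16676152

Step 2: Apply Bayes' theorem for P(D|+)
P(D|+) = P(+|D)P(D) / P(+)
       = 0.08388000 / 0.16676152
       = 0.5030


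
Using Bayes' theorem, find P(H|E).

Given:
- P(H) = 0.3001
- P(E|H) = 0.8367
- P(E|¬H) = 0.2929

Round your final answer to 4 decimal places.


Bayes' theorem: P(H|E) = P(E|H) × P(H) / P(E)

Step 1: Calculate P(E) using law of total probability
P(E) = P(E|H)P(H) + P(E|¬H)P(¬H)
     = 0.8367 × 0.3001 + 0.2929 × 0.6999
     = 0.25109367 + 0.20500071
     = 0.45609438

Step 2: Apply Bayes' theorem
P(H|E) = P(E|H) × P(H) / P(E)
       = 0.25109367 / 0.45609438
       = 0.5505


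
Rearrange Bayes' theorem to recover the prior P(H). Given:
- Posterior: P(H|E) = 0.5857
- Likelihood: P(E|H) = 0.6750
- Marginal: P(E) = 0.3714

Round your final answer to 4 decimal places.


From Bayes' theorem: P(H|E) = P(E|H) × P(H) / P(E)

Rearranging for P(H):
P(H) = P(H|E) × P(E) / P(E|H)
     = 0.5857 × 0.3714 / 0.6750
     = 0.21752898 / 0.6750
     = 0.3223


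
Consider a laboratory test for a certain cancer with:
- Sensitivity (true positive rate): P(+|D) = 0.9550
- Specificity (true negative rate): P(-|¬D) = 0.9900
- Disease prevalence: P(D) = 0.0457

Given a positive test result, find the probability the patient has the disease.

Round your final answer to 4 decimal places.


Let D = has disease, + = positive test

Given:
- P(D) = 0.0457 (prevalence)
- P(+|D) = 0.9550 (sensitivity)
- P(-|¬D) = 0.9900 (specificity)
- P(+|¬D) = 0.0100 (false positive rate = 1 - specificity)

Step 1: Find P(+)
P(+) = P(+|D)P(D) + P(+|¬D)P(¬D)
     = 0.9550 × 0.0457 + 0.0100 × 0.9543
     = 0.04364350 + 0.00954300
     = 0.05318650

Step 2: Apply Bayes' theorem for P(D|+)
P(D|+) = P(+|D)P(D) / P(+)
       = 0.04364350 / 0.05318650
       = 0.8206


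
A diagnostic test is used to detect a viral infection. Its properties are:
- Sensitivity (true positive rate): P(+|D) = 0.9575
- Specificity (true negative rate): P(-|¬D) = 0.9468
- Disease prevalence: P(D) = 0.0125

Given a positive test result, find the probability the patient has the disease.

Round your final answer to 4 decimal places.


Let D = has disease, + = positive test

Given:
- P(D) = 0.0125 (prevalence)
- P(+|D) = 0.9575 (sensitivity)
- P(-|¬D) = 0.9468 (specificity)
- P(+|¬D) = 0.0532 (false positive rate = 1 - specificity)

Step 1: Find P(+)
P(+) = P(+|D)P(D) + P(+|¬D)P(¬D)
     = 0.9575 × 0.0125 + 0.0532 × 0.9875
     = 0.01196875 + 0.05253500
     = 0.06450375

Step 2: Apply Bayes' theorem for P(D|+)
P(D|+) = P(+|D)P(D) / P(+)
       = 0.01196875 / 0.06450375
       = 0.1856


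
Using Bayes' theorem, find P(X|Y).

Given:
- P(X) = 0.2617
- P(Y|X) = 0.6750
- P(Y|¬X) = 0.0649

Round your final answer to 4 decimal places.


Bayes' theorem: P(X|Y) = P(Y|X) × P(X) / P(Y)

Step 1: Calculate P(Y) using law of total probability
P(Y) = P(Y|X)P(X) + P(Y|¬X)P(¬X)
     = 0.6750 × 0.2617 + 0.0649 × 0.7383
     = 0.17664750 + 0.04791567
     = 0.22456317

Step 2: Apply Bayes' theorem
P(X|Y) = P(Y|X) × P(X) / P(Y)
       = 0.17664750 / 0.22456317
       = 0.7866


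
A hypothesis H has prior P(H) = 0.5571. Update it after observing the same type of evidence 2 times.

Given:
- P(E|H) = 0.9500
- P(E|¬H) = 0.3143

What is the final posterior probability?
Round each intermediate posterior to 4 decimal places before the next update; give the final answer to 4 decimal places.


Sequential Bayesian updating:

Initial prior: P(H) = 0.5571

Update 1:
  P(E) = 0.9500 × 0.5571 + 0.3143 × 0.4429 = 0.52924500 + 0.13920347 = 0.66844847
  P(H|E) = 0.52924500 / 0.66844847 = 0.7918

Update 2:
  P(E) = 0.9500 × 0.7918 + 0.3143 × 0.2082 = 0.75221000 + 0.06543726 = 0.81764726
  P(H|E) = 0.75221000 / 0.81764726 = 0.9200

Final posterior: 0.9200


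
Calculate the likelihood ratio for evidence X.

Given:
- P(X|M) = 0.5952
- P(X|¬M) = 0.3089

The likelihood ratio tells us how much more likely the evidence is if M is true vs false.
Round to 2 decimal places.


Likelihood Ratio (LR) = P(X|M) / P(X|¬M)

LR = 0.5952 / 0.3089
   = 1.93

The evidence is 1.93 times more likely if M is true than if M is false.
Since LR > 1, the evidence supports M over ¬M.


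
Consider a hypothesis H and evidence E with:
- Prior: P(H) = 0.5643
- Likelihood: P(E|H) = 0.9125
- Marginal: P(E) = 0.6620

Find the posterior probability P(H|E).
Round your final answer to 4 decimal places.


Using Bayes' theorem:

P(H|E) = P(E|H) × P(H) / P(E)
       = 0.9125 × 0.5643 / 0.6620
       = 0.51492375 / 0.6620
       = 0.7778

The evidence strengthens our belief in H.
Prior: 0.5643 → Posterior: 0.7778


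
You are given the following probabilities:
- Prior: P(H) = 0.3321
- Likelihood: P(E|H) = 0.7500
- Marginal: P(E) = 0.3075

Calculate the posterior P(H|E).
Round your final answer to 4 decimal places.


Using Bayes' theorem:

P(H|E) = P(E|H) × P(H) / P(E)
       = 0.7500 × 0.3321 / 0.3075
       = 0.24907500 / 0.3075
       = 0.8100

The evidence strengthens our belief in H.
Prior: 0.3321 → Posterior: 0.8100


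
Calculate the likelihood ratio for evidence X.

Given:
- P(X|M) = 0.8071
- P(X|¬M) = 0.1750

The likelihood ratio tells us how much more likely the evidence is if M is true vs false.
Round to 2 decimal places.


Likelihood Ratio (LR) = P(X|M) / P(X|¬M)

LR = 0.8071 / 0.1750
   = 4.61

The evidence is 4.61 times more likely if M is true than if M is false.
Since LR > 1, the evidence supports M over ¬M.


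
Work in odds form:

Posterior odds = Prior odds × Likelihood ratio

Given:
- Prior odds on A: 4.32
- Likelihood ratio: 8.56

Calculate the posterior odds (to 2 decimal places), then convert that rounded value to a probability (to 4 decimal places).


Step 1: Calculate posterior odds
Posterior odds = Prior odds × LR
               = 4.32 × 8.56
               = 36.98

Step 2: Convert to probability
P(A|E) = Posterior odds / (1 + Posterior odds)
       = 36.98 / (1 + 36.98)
       = 36.98 / 37.98
       = 0.9737

The evidence increased P(A) from 0.8120 to 0.9737.


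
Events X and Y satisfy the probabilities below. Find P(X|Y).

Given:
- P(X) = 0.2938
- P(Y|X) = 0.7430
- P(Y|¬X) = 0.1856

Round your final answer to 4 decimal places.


Bayes' theorem: P(X|Y) = P(Y|X) × P(X) / P(Y)

Step 1: Calculate P(Y) using law of total probability
P(Y) = P(Y|X)P(X) + P(Y|¬X)P(¬X)
     = 0.7430 × 0.2938 + 0.1856 × 0.7062
     = 0.21829340 + 0.13107072
     = 0.34936412

Step 2: Apply Bayes' theorem
P(X|Y) = P(Y|X) × P(X) / P(Y)
       = 0.21829340 / 0.34936412
       = 0.6248


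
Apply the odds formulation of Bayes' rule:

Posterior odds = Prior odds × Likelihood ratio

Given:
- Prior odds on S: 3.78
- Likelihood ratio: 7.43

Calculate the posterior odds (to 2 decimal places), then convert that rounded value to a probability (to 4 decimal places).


Step 1: Calculate posterior odds
Posterior odds = Prior odds × LR
               = 3.78 × 7.43
               = 28.09

Step 2: Convert to probability
P(S|E) = Posterior odds / (1 + Posterior odds)
       = 28.09 / (1 + 28.09)
       = 28.09 / 29.09
       = 0.9656

The evidence increased P(S) from 0.7908 to 0.9656.


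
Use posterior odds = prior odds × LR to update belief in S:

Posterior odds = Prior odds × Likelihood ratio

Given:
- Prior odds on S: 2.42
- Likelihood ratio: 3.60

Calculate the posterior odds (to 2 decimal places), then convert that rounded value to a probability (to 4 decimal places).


Step 1: Calculate posterior odds
Posterior odds = Prior odds × LR
               = 2.42 × 3.60
               = 8.71

Step 2: Convert to probability
P(S|E) = Posterior odds / (1 + Posterior odds)
       = 8.71 / (1 + 8.71)
       = 8.71 / 9.71
       = 0.8970

The evidence increased P(S) from 0.7076 to 0.8970.


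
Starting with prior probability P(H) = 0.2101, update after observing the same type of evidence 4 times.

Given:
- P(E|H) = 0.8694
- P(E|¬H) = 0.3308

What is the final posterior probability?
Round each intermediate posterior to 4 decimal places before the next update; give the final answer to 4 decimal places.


Sequential Bayesian updating:

Initial prior: P(H) = 0.2101

Update 1:
  P(E) = 0.8694 × 0.2101 + 0.3308 × 0.7899 = 0.18266094 + 0.26129892 = 0.44395986
  P(H|E) = 0.18266094 / 0.44395986 = 0.4114

Update 2:
  P(E) = 0.8694 × 0.4114 + 0.3308 × 0.5886 = 0.35767116 + 0.19470888 = 0.55238004
  P(H|E) = 0.35767116 / 0.55238004 = 0.6475

Update 3:
  P(E) = 0.8694 × 0.6475 + 0.3308 × 0.3525 = 0.56293650 + 0.11660700 = 0.67954350
  P(H|E) = 0.56293650 / 0.67954350 = 0.8284

Update 4:
  P(E) = 0.8694 × 0.8284 + 0.3308 × 0.1716 = 0.72021096 + 0.05676528 = 0.77697624
  P(H|E) = 0.72021096 / 0.77697624 = 0.9269

Final posterior: 0.9269


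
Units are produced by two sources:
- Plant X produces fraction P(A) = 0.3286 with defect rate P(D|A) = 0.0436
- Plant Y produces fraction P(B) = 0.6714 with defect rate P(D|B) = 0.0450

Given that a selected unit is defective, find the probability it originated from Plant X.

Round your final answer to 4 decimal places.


Let A = from Plant X, D = defective

Given:
- P(A) = 0.3286, P(B) = 0.6714
- P(D|A) = 0.0436, P(D|B) = 0.0450

Step 1: Find P(D)
P(D) = P(D|A)P(A) + P(D|B)P(B)
     = 0.0436 × 0.3286 + 0.0450 × 0.6714
     = 0.01432696 + 0.03021300
     = 0.04453996

Step 2: Apply Bayes' theorem
P(A|D) = P(D|A)P(A) / P(D)
       = 0.01432696 / 0.04453996
       = 0.3217


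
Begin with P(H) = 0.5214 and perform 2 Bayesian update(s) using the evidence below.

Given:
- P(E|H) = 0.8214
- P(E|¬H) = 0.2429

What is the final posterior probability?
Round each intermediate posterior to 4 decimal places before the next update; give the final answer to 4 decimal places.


Sequential Bayesian updating:

Initial prior: P(H) = 0.5214

Update 1:
  P(E) = 0.8214 × 0.5214 + 0.2429 × 0.4786 = 0.42827796 + 0.11625194 = 0.54452990
  P(H|E) = 0.42827796 / 0.54452990 = 0.7865

Update 2:
  P(E) = 0.8214 × 0.7865 + 0.2429 × 0.2135 = 0.64603110 + 0.05185915 = 0.69789025
  P(H|E) = 0.64603110 / 0.69789025 = 0.9257

Final posterior: 0.9257


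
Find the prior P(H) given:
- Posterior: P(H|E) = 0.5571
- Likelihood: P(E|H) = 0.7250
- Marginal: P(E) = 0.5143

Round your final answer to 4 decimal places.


From Bayes' theorem: P(H|E) = P(E|H) × P(H) / P(E)

Rearranging for P(H):
P(H) = P(H|E) × P(E) / P(E|H)
     = 0.5571 × 0.5143 / 0.7250
     = 0.28651653 / 0.7250
     = 0.3952


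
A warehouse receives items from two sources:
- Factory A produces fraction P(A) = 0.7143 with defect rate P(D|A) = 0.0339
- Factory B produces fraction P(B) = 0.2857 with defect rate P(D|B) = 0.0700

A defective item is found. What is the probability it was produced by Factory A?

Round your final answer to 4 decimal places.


Let A = from Factory A, D = defective

Given:
- P(A) = 0.7143, P(B) = 0.2857
- P(D|A) = 0.0339, P(D|B) = 0.0700

Step 1: Find P(D)
P(D) = P(D|A)P(A) + P(D|B)P(B)
     = 0.0339 × 0.7143 + 0.0700 × 0.2857
     = 0.02421477 + 0.01999900
     = 0.04421377

Step 2: Apply Bayes' theorem
P(A|D) = P(D|A)P(A) / P(D)
       = 0.02421477 / 0.04421377
       = 0.5477


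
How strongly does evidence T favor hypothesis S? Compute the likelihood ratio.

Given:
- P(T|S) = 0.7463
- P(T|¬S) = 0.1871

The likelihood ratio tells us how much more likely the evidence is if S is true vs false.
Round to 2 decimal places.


Likelihood Ratio (LR) = P(T|S) / P(T|¬S)

LR = 0.7463 / 0.1871
   = 3.99

The evidence is 3.99 times more likely if S is true than if S is false.
Because LR exceeds 1, T is evidence for S.


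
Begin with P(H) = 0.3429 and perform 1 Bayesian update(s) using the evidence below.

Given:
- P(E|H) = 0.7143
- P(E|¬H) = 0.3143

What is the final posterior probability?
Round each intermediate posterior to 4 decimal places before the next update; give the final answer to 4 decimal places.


Sequential Bayesian updating:

Initial prior: P(H) = 0.3429

Update 1:
  P(E) = 0.7143 × 0.3429 + 0.3143 × 0.6571 = 0.24493347 + 0.20652653 = 0.45146000
  P(H|E) = 0.24493347 / 0.45146000 = 0.5425

Final posterior: 0.5425


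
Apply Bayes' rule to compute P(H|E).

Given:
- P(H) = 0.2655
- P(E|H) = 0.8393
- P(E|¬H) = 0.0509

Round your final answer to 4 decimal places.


Bayes' theorem: P(H|E) = P(E|H) × P(H) / P(E)

Step 1: Calculate P(E) using law of total probability
P(E) = P(E|H)P(H) + P(E|¬H)P(¬H)
     = 0.8393 × 0.2655 + 0.0509 × 0.7345
     = 0.22283415 + 0.03738605
     = 0.26022020

Step 2: Apply Bayes' theorem
P(H|E) = P(E|H) × P(H) / P(E)
       = 0.22283415 / 0.26022020
       = 0.8563


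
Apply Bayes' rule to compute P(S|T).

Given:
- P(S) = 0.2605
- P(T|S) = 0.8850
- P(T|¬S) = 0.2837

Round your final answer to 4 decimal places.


Bayes' theorem: P(S|T) = P(T|S) × P(S) / P(T)

Step 1: Calculate P(T) using law of total probability
P(T) = P(T|S)P(S) + P(T|¬S)P(¬S)
     = 0.8850 × 0.2605 + 0.2837 × 0.7395
     = 0.23054250 + 0.20979615
     = 0.44033865

Step 2: Apply Bayes' theorem
P(S|T) = P(T|S) × P(S) / P(T)
       = 0.23054250 / 0.44033865
       = 0.5236


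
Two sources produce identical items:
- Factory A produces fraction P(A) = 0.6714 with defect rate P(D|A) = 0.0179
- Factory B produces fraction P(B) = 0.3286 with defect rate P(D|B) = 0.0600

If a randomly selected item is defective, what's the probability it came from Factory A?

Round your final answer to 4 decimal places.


Let A = from Factory A, D = defective

Given:
- P(A) = 0.6714, P(B) = 0.3286
- P(D|A) = 0.0179, P(D|B) = 0.0600

Step 1: Find P(D)
P(D) = P(D|A)P(A) + P(D|B)P(B)
     = 0.0179 × 0.6714 + 0.0600 × 0.3286
     = 0.01201806 + 0.01971600
     = 0.03173406

Step 2: Apply Bayes' theorem
P(A|D) = P(D|A)P(A) / P(D)
       = 0.01201806 / 0.03173406
       = 0.3787


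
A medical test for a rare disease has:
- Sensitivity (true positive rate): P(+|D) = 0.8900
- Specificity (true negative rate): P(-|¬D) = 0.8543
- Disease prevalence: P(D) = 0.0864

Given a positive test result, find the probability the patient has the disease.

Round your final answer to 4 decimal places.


Let D = has disease, + = positive test

Given:
- P(D) = 0.0864 (prevalence)
- P(+|D) = 0.8900 (sensitivity)
- P(-|¬D) = 0.8543 (specificity)
- P(+|¬D) = 0.1457 (false positive rate = 1 - specificity)

Step 1: Find P(+)
P(+) = P(+|D)P(D) + P(+|¬D)P(¬D)
     = 0.8900 × 0.0864 + 0.1457 × 0.9136
     = 0.07689600 + 0.13311152
     = 0.21000752

Step 2: Apply Bayes' theorem for P(D|+)
P(D|+) = P(+|D)P(D) / P(+)
       = 0.07689600 / 0.21000752
       = 0.3662


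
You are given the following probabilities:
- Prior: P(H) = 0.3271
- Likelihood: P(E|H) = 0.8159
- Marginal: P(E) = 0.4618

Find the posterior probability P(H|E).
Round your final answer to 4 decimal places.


Using Bayes' theorem:

P(H|E) = P(E|H) × P(H) / P(E)
       = 0.8159 × 0.3271 / 0.4618
       = 0.26688089 / 0.4618
       = 0.5779

The evidence strengthens our belief in H.
Prior: 0.3271 → Posterior: 0.5779


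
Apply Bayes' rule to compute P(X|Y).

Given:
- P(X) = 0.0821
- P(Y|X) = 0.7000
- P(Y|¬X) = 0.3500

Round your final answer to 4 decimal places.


Bayes' theorem: P(X|Y) = P(Y|X) × P(X) / P(Y)

Step 1: Calculate P(Y) using law of total probability
P(Y) = P(Y|X)P(X) + P(Y|¬X)P(¬X)
     = 0.7000 × 0.0821 + 0.3500 × 0.9179
     = 0.05747000 + 0.32126500
     = 0.37873500

Step 2: Apply Bayes' theorem
P(X|Y) = P(Y|X) × P(X) / P(Y)
       = 0.05747000 / 0.37873500
       = 0.1517


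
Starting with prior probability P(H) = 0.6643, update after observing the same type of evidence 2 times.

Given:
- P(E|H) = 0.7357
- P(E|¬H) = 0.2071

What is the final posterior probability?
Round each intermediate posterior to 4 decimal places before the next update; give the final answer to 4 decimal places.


Sequential Bayesian updating:

Initial prior: P(H) = 0.6643

Update 1:
  P(E) = 0.7357 × 0.6643 + 0.2071 × 0.3357 = 0.48872551 + 0.06952347 = 0.55824898
  P(H|E) = 0.48872551 / 0.55824898 = 0.8755

Update 2:
  P(E) = 0.7357 × 0.8755 + 0.2071 × 0.1245 = 0.64410535 + 0.02578395 = 0.66988930
  P(H|E) = 0.64410535 / 0.66988930 = 0.9615

Final posterior: 0.9615


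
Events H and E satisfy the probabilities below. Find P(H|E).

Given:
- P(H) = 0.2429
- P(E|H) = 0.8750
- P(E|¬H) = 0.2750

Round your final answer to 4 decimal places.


Bayes' theorem: P(H|E) = P(E|H) × P(H) / P(E)

Step 1: Calculate P(E) using law of total probability
P(E) = P(E|H)P(H) + P(E|¬H)P(¬H)
     = 0.8750 × 0.2429 + 0.2750 × 0.7571
     = 0.21253750 + 0.20820250
     = 0.42074000

Step 2: Apply Bayes' theorem
P(H|E) = P(E|H) × P(H) / P(E)
       = 0.21253750 / 0.42074000
       = 0.5052


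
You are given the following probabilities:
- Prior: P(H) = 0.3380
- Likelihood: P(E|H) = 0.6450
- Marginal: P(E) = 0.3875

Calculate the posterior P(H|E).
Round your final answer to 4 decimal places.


Using Bayes' theorem:

P(H|E) = P(E|H) × P(H) / P(E)
       = 0.6450 × 0.3380 / 0.3875
       = 0.21801000 / 0.3875
       = 0.5626

The evidence strengthens our belief in H.
Prior: 0.3380 → Posterior: 0.5626


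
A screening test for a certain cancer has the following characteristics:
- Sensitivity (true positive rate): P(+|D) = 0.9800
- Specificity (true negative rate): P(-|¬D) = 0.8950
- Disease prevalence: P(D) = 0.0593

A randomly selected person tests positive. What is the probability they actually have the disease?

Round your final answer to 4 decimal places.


Let D = has disease, + = positive test

Given:
- P(D) = 0.0593 (prevalence)
- P(+|D) = 0.9800 (sensitivity)
- P(-|¬D) = 0.8950 (specificity)
- P(+|¬D) = 0.1050 (false positive rate = 1 - specificity)

Step 1: Find P(+)
P(+) = P(+|D)P(D) + P(+|¬D)P(¬D)
     = 0.9800 × 0.0593 + 0.1050 × 0.9407
     = 0.05811400 + 0.09877350
     = 0.15688750

Step 2: Apply Bayes' theorem for P(D|+)
P(D|+) = P(+|D)P(D) / P(+)
       = 0.05811400 / 0.15688750
       = 0.3704


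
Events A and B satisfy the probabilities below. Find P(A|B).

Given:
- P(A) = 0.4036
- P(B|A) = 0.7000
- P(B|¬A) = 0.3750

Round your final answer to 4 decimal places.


Bayes' theorem: P(A|B) = P(B|A) × P(A) / P(B)

Step 1: Calculate P(B) using law of total probability
P(B) = P(B|A)P(A) + P(B|¬A)P(¬A)
     = 0.7000 × 0.4036 + 0.3750 × 0.5964
     = 0.28252000 + 0.22365000
     = 0.50617000

Step 2: Apply Bayes' theorem
P(A|B) = P(B|A) × P(A) / P(B)
       = 0.28252000 / 0.50617000
       = 0.5582


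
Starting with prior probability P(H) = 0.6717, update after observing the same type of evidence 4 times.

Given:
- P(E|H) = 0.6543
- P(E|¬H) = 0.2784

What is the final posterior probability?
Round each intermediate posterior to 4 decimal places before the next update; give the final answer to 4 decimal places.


Sequential Bayesian updating:

Initial prior: P(H) = 0.6717

Update 1:
  P(E) = 0.6543 × 0.6717 + 0.2784 × 0.3283 = 0.43949331 + 0.09139872 = 0.53089203
  P(H|E) = 0.43949331 / 0.53089203 = 0.8278

Update 2:
  P(E) = 0.6543 × 0.8278 + 0.2784 × 0.1722 = 0.54162954 + 0.04794048 = 0.58957002
  P(H|E) = 0.54162954 / 0.58957002 = 0.9187

Update 3:
  P(E) = 0.6543 × 0.9187 + 0.2784 × 0.0813 = 0.60110541 + 0.02263392 = 0.62373933
  P(H|E) = 0.60110541 / 0.62373933 = 0.9637

Update 4:
  P(E) = 0.6543 × 0.9637 + 0.2784 × 0.0363 = 0.63054891 + 0.01010592 = 0.64065483
  P(H|E) = 0.63054891 / 0.64065483 = 0.9842

Final posterior: 0.9842


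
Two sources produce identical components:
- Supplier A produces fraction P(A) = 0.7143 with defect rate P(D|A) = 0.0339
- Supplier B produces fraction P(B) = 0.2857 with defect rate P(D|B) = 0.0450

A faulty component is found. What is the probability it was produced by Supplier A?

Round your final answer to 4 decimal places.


Let A = from Supplier A, D = faulty

Given:
- P(A) = 0.7143, P(B) = 0.2857
- P(D|A) = 0.0339, P(D|B) = 0.0450

Step 1: Find P(D)
P(D) = P(D|A)P(A) + P(D|B)P(B)
     = 0.0339 × 0.7143 + 0.0450 × 0.2857
     = 0.02421477 + 0.01285650
     = 0.03707127

Step 2: Apply Bayes' theorem
P(A|D) = P(D|A)P(A) / P(D)
       = 0.02421477 / 0.03707127
       = 0.6532


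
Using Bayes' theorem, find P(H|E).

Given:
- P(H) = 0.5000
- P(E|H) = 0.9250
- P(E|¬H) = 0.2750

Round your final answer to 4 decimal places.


Bayes' theorem: P(H|E) = P(E|H) × P(H) / P(E)

Step 1: Calculate P(E) using law of total probability
P(E) = P(E|H)P(H) + P(E|¬H)P(¬H)
     = 0.9250 × 0.5000 + 0.2750 × 0.5000
     = 0.46250000 + 0.13750000
     = 0.60000000

Step 2: Apply Bayes' theorem
P(H|E) = P(E|H) × P(H) / P(E)
       = 0.46250000 / 0.60000000
       = 0.7708


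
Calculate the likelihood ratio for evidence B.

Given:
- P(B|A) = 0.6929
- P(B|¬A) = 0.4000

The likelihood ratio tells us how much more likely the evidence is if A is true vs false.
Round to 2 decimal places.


Likelihood Ratio (LR) = P(B|A) / P(B|¬A)

LR = 0.6929 / 0.4000
   = 1.73

The evidence is 1.73 times more likely if A is true than if A is false.
Since LR > 1, the evidence supports A over ¬A.


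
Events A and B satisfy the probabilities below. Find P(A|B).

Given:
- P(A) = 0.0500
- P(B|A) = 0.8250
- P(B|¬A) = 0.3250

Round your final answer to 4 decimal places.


Bayes' theorem: P(A|B) = P(B|A) × P(A) / P(B)

Step 1: Calculate P(B) using law of total probability
P(B) = P(B|A)P(A) + P(B|¬A)P(¬A)
     = 0.8250 × 0.0500 + 0.3250 × 0.9500
     = 0.04125000 + 0.30875000
     = 0.35000000

Step 2: Apply Bayes' theorem
P(A|B) = P(B|A) × P(A) / P(B)
       = 0.04125000 / 0.35000000
       = 0.1179


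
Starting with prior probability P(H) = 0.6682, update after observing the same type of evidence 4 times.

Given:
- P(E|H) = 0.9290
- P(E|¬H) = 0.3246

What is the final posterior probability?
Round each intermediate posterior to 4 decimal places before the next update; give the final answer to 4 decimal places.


Sequential Bayesian updating:

Initial prior: P(H) = 0.6682

Update 1:
  P(E) = 0.9290 × 0.6682 + 0.3246 × 0.3318 = 0.62075780 + 0.10770228 = 0.72846008
  P(H|E) = 0.62075780 / 0.72846008 = 0.8522

Update 2:
  P(E) = 0.9290 × 0.8522 + 0.3246 × 0.1478 = 0.79169380 + 0.04797588 = 0.83966968
  P(H|E) = 0.79169380 / 0.83966968 = 0.9429

Update 3:
  P(E) = 0.9290 × 0.9429 + 0.3246 × 0.0571 = 0.87595410 + 0.01853466 = 0.89448876
  P(H|E) = 0.87595410 / 0.89448876 = 0.9793

Update 4:
  P(E) = 0.9290 × 0.9793 + 0.3246 × 0.0207 = 0.90976970 + 0.00671922 = 0.91648892
  P(H|E) = 0.90976970 / 0.91648892 = 0.9927

Final posterior: 0.9927


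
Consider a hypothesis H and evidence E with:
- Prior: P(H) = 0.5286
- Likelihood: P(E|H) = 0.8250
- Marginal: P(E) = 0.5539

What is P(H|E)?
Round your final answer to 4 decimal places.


Using Bayes' theorem:

P(H|E) = P(E|H) × P(H) / P(E)
       = 0.8250 × 0.5286 / 0.5539
       = 0.43609500 / 0.5539
       = 0.7873

The evidence strengthens our belief in H.
Prior: 0.5286 → Posterior: 0.7873


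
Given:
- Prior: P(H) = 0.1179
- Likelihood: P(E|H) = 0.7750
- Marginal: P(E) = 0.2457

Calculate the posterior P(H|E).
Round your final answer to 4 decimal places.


Using Bayes' theorem:

P(H|E) = P(E|H) × P(H) / P(E)
       = 0.7750 × 0.1179 / 0.2457
       = 0.09137250 / 0.2457
       = 0.3719

The evidence strengthens our belief in H.
Prior: 0.1179 → Posterior: 0.3719


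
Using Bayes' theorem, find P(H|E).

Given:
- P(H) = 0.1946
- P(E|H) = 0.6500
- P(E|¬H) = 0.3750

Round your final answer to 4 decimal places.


Bayes' theorem: P(H|E) = P(E|H) × P(H) / P(E)

Step 1: Calculate P(E) using law of total probability
P(E) = P(E|H)P(H) + P(E|¬H)P(¬H)
     = 0.6500 × 0.1946 + 0.3750 × 0.8054
     = 0.12649000 + 0.30202500
     = 0.42851500

Step 2: Apply Bayes' theorem
P(H|E) = P(E|H) × P(H) / P(E)
       = 0.12649000 / 0.42851500
       = 0.2952


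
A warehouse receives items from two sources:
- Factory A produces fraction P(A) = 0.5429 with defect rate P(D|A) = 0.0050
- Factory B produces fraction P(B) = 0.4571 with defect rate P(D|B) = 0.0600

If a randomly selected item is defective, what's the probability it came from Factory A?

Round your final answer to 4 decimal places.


Let A = from Factory A, D = defective

Given:
- P(A) = 0.5429, P(B) = 0.4571
- P(D|A) = 0.0050, P(D|B) = 0.0600

Step 1: Find P(D)
P(D) = P(D|A)P(A) + P(D|B)P(B)
     = 0.0050 × 0.5429 + 0.0600 × 0.4571
     = 0.00271450 + 0.02742600
     = 0.03014050

Step 2: Apply Bayes' theorem
P(A|D) = P(D|A)P(A) / P(D)
       = 0.00271450 / 0.03014050
       = 0.0901


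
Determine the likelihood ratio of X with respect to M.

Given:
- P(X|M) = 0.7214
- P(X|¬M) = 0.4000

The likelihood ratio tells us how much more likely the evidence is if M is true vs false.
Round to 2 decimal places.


Likelihood Ratio (LR) = P(X|M) / P(X|¬M)

LR = 0.7214 / 0.4000
   = 1.80

The evidence is 1.80 times more likely if M is true than if M is false.
Since LR > 1, the evidence supports M over ¬M.


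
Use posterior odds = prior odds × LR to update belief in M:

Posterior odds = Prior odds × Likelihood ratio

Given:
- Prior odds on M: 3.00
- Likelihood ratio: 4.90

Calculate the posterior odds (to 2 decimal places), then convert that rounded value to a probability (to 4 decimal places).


Step 1: Calculate posterior odds
Posterior odds = Prior odds × LR
               = 3.00 × 4.90
               = 14.70

Step 2: Convert to probability
P(M|E) = Posterior odds / (1 + Posterior odds)
       = 14.70 / (1 + 14.70)
       = 14.70 / 15.70
       = 0.9363

The evidence increased P(M) from 0.7500 to 0.9363.


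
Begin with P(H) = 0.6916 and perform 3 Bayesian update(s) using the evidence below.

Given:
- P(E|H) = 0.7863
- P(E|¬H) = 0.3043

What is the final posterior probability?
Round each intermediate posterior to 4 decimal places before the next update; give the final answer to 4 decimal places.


Sequential Bayesian updating:

Initial prior: P(H) = 0.6916

Update 1:
  P(E) = 0.7863 × 0.6916 + 0.3043 × 0.3084 = 0.54380508 + 0.09384612 = 0.63765120
  P(H|E) = 0.54380508 / 0.63765120 = 0.8528

Update 2:
  P(E) = 0.7863 × 0.8528 + 0.3043 × 0.1472 = 0.67055664 + 0.04479296 = 0.71534960
  P(H|E) = 0.67055664 / 0.71534960 = 0.9374

Update 3:
  P(E) = 0.7863 × 0.9374 + 0.3043 × 0.0626 = 0.73707762 + 0.01904918 = 0.75612680
  P(H|E) = 0.73707762 / 0.75612680 = 0.9748

Final posterior: 0.9748


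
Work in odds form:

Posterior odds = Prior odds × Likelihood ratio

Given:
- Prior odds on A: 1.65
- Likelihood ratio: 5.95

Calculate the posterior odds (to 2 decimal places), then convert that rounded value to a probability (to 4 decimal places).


Step 1: Calculate posterior odds
Posterior odds = Prior odds × LR
               = 1.65 × 5.95
               = 9.82

Step 2: Convert to probability
P(A|E) = Posterior odds / (1 + Posterior odds)
       = 9.82 / (1 + 9.82)
       = 9.82 / 10.82
       = 0.9076

The evidence increased P(A) from 0.6226 to 0.9076.


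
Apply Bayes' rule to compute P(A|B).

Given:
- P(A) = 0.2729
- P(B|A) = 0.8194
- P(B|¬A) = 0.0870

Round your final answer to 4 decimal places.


Bayes' theorem: P(A|B) = P(B|A) × P(A) / P(B)

Step 1: Calculate P(B) using law of total probability
P(B) = P(B|A)P(A) + P(B|¬A)P(¬A)
     = 0.8194 × 0.2729 + 0.0870 × 0.7271
     = 0.22361426 + 0.06325770
     = 0.28687196

Step 2: Apply Bayes' theorem
P(A|B) = P(B|A) × P(A) / P(B)
       = 0.22361426 / 0.28687196
       = 0.7795


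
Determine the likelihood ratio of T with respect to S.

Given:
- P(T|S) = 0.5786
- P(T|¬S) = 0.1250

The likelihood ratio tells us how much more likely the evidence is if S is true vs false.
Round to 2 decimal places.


Likelihood Ratio (LR) = P(T|S) / P(T|¬S)

LR = 0.5786 / 0.1250
   = 4.63

The evidence is 4.63 times more likely if S is true than if S is false.
Since LR > 1, the evidence supports S over ¬S.


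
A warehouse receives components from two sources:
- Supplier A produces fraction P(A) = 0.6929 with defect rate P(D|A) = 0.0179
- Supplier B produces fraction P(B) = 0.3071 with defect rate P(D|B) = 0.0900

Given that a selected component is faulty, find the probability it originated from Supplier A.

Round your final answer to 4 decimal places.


Let A = from Supplier A, D = faulty

Given:
- P(A) = 0.6929, P(B) = 0.3071
- P(D|A) = 0.0179, P(D|B) = 0.0900

Step 1: Find P(D)
P(D) = P(D|A)P(A) + P(D|B)P(B)
     = 0.0179 × 0.6929 + 0.0900 × 0.3071
     = 0.01240291 + 0.02763900
     = 0.04004191

Step 2: Apply Bayes' theorem
P(A|D) = P(D|A)P(A) / P(D)
       = 0.01240291 / 0.04004191
       = 0.3097


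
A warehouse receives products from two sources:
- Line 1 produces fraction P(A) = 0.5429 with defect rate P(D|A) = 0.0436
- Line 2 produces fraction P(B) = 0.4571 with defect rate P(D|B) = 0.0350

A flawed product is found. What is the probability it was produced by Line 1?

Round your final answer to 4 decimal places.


Let A = from Line 1, D = flawed

Given:
- P(A) = 0.5429, P(B) = 0.4571
- P(D|A) = 0.0436, P(D|B) = 0.0350

Step 1: Find P(D)
P(D) = P(D|A)P(A) + P(D|B)P(B)
     = 0.0436 × 0.5429 + 0.0350 × 0.4571
     = 0.02367044 + 0.01599850
     = 0.03966894

Step 2: Apply Bayes' theorem
P(A|D) = P(D|A)P(A) / P(D)
       = 0.02367044 / 0.03966894
       = 0.5967


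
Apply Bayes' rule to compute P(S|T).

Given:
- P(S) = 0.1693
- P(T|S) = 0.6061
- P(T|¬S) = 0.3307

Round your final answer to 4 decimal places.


Bayes' theorem: P(S|T) = P(T|S) × P(S) / P(T)

Step 1: Calculate P(T) using law of total probability
P(T) = P(T|S)P(S) + P(T|¬S)P(¬S)
     = 0.6061 × 0.1693 + 0.3307 × 0.8307
     = 0.10261273 + 0.27471249
     = 0.37732522

Step 2: Apply Bayes' theorem
P(S|T) = P(T|S) × P(S) / P(T)
       = 0.10261273 / 0.37732522
       = 0.2719


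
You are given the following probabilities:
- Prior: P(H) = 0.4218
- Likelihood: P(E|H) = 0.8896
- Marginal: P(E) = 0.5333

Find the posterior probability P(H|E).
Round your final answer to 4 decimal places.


Using Bayes' theorem:

P(H|E) = P(E|H) × P(H) / P(E)
       = 0.8896 × 0.4218 / 0.5333
       = 0.37523328 / 0.5333
       = 0.7036

The evidence strengthens our belief in H.
Prior: 0.4218 → Posterior: 0.7036


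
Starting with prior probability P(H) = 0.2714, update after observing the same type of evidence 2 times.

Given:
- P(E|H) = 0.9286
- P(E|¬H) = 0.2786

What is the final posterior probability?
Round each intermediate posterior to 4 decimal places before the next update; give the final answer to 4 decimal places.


Sequential Bayesian updating:

Initial prior: P(H) = 0.2714

Update 1:
  P(E) = 0.9286 × 0.2714 + 0.2786 × 0.7286 = 0.25202204 + 0.20298796 = 0.45501000
  P(H|E) = 0.25202204 / 0.45501000 = 0.5539

Update 2:
  P(E) = 0.9286 × 0.5539 + 0.2786 × 0.4461 = 0.51435154 + 0.12428346 = 0.63863500
  P(H|E) = 0.51435154 / 0.63863500 = 0.8054

Final posterior: 0.8054


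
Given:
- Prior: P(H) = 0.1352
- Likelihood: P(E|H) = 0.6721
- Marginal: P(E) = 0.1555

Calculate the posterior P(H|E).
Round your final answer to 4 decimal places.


Using Bayes' theorem:

P(H|E) = P(E|H) × P(H) / P(E)
       = 0.6721 × 0.1352 / 0.1555
       = 0.09086792 / 0.1555
       = 0.5844

The evidence strengthens our belief in H.
Prior: 0.1352 → Posterior: 0.5844


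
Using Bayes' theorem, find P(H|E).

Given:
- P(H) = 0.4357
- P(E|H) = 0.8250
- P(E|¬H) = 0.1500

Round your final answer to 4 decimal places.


Bayes' theorem: P(H|E) = P(E|H) × P(H) / P(E)

Step 1: Calculate P(E) using law of total probability
P(E) = P(E|H)P(H) + P(E|¬H)P(¬H)
     = 0.8250 × 0.4357 + 0.1500 × 0.5643
     = 0.35945250 + 0.08464500
     = 0.44409750

Step 2: Apply Bayes' theorem
P(H|E) = P(E|H) × P(H) / P(E)
       = 0.35945250 / 0.44409750
       = 0.8094


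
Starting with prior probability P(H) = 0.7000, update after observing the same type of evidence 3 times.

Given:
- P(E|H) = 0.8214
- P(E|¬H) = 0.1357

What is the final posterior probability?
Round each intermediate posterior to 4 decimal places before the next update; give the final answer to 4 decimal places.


Sequential Bayesian updating:

Initial prior: P(H) = 0.7000

Update 1:
  P(E) = 0.8214 × 0.7000 + 0.1357 × 0.3000 = 0.57498000 + 0.04071000 = 0.61569000
  P(H|E) = 0.57498000 / 0.61569000 = 0.9339

Update 2:
  P(E) = 0.8214 × 0.9339 + 0.1357 × 0.0661 = 0.76710546 + 0.00896977 = 0.77607523
  P(H|E) = 0.76710546 / 0.77607523 = 0.9884

Update 3:
  P(E) = 0.8214 × 0.9884 + 0.1357 × 0.0116 = 0.81187176 + 0.00157412 = 0.81344588
  P(H|E) = 0.81187176 / 0.81344588 = 0.9981

Final posterior: 0.9981


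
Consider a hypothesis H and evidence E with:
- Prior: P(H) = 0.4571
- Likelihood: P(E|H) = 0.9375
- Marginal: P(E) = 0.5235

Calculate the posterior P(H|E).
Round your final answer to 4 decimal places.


Using Bayes' theorem:

P(H|E) = P(E|H) × P(H) / P(E)
       = 0.9375 × 0.4571 / 0.5235
       = 0.42853125 / 0.5235
       = 0.8186

The evidence strengthens our belief in H.
Prior: 0.4571 → Posterior: 0.8186


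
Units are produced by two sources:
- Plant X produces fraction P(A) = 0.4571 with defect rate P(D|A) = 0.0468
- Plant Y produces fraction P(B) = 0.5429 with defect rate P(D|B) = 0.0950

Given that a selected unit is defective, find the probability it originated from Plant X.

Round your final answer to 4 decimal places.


Let A = from Plant X, D = defective

Given:
- P(A) = 0.4571, P(B) = 0.5429
- P(D|A) = 0.0468, P(D|B) = 0.0950

Step 1: Find P(D)
P(D) = P(D|A)P(A) + P(D|B)P(B)
     = 0.0468 × 0.4571 + 0.0950 × 0.5429
     = 0.02139228 + 0.05157550
     = 0.07296778

Step 2: Apply Bayes' theorem
P(A|D) = P(D|A)P(A) / P(D)
       = 0.02139228 / 0.07296778
       = 0.2932


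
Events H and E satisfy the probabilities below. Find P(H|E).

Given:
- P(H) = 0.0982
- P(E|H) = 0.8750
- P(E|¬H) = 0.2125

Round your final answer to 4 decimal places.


Bayes' theorem: P(H|E) = P(E|H) × P(H) / P(E)

Step 1: Calculate P(E) using law of total probability
P(E) = P(E|H)P(H) + P(E|¬H)P(¬H)
     = 0.8750 × 0.0982 + 0.2125 × 0.9018
     = 0.08592500 + 0.19163250
     = 0.27755750

Step 2: Apply Bayes' theorem
P(H|E) = P(E|H) × P(H) / P(E)
       = 0.08592500 / 0.27755750
       = 0.3096


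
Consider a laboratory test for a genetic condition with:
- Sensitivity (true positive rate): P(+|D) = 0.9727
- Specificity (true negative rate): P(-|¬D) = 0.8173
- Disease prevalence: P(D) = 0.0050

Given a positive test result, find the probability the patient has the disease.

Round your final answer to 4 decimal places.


Let D = has disease, + = positive test

Given:
- P(D) = 0.0050 (prevalence)
- P(+|D) = 0.9727 (sensitivity)
- P(-|¬D) = 0.8173 (specificity)
- P(+|¬D) = 0.1827 (false positive rate = 1 - specificity)

Step 1: Find P(+)
P(+) = P(+|D)P(D) + P(+|¬D)P(¬D)
     = 0.9727 × 0.0050 + 0.1827 × 0.9950
     = 0.00486350 + 0.18178650
     = 0.18665000

Step 2: Apply Bayes' theorem for P(D|+)
P(D|+) = P(+|D)P(D) / P(+)
       = 0.00486350 / 0.18665000
       = 0.0261


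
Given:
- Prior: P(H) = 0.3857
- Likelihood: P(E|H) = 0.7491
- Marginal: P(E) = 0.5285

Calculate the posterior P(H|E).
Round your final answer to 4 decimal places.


Using Bayes' theorem:

P(H|E) = P(E|H) × P(H) / P(E)
       = 0.7491 × 0.3857 / 0.5285
       = 0.28892787 / 0.5285
       = 0.5467

The evidence strengthens our belief in H.
Prior: 0.3857 → Posterior: 0.5467


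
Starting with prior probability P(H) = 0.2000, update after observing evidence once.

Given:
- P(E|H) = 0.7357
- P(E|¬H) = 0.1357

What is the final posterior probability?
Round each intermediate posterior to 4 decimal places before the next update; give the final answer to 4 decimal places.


Sequential Bayesian updating:

Initial prior: P(H) = 0.2000

Update 1:
  P(E) = 0.7357 × 0.2000 + 0.1357 × 0.8000 = 0.14714000 + 0.10856000 = 0.25570000
  P(H|E) = 0.14714000 / 0.25570000 = 0.5754

Final posterior: 0.5754


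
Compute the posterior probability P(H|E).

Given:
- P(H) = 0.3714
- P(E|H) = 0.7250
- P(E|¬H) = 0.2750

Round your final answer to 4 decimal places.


Bayes' theorem: P(H|E) = P(E|H) × P(H) / P(E)

Step 1: Calculate P(E) using law of total probability
P(E) = P(E|H)P(H) + P(E|¬H)P(¬H)
     = 0.7250 × 0.3714 + 0.2750 × 0.6286
     = 0.26926500 + 0.17286500
     = 0.44213000

Step 2: Apply Bayes' theorem
P(H|E) = P(E|H) × P(H) / P(E)
       = 0.26926500 / 0.44213000
       = 0.6090


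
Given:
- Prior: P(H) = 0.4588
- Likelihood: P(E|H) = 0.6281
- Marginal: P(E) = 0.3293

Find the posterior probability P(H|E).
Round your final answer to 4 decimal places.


Using Bayes' theorem:

P(H|E) = P(E|H) × P(H) / P(E)
       = 0.6281 × 0.4588 / 0.3293
       = 0.28817228 / 0.3293
       = 0.8751

The evidence strengthens our belief in H.
Prior: 0.4588 → Posterior: 0.8751


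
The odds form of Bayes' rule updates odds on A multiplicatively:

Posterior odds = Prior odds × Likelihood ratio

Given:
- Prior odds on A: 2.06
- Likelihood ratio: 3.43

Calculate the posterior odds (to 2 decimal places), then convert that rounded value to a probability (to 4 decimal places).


Step 1: Calculate posterior odds
Posterior odds = Prior odds × LR
               = 2.06 × 3.43
               = 7.07

Step 2: Convert to probability
P(A|E) = Posterior odds / (1 + Posterior odds)
       = 7.07 / (1 + 7.07)
       = 7.07 / 8.07
       = 0.8761

The evidence increased P(A) from 0.6732 to 0.8761.


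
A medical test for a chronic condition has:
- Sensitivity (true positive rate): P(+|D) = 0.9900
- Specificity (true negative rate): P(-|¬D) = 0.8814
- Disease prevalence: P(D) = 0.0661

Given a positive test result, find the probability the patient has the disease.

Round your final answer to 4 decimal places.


Let D = has disease, + = positive test

Given:
- P(D) = 0.0661 (prevalence)
- P(+|D) = 0.9900 (sensitivity)
- P(-|¬D) = 0.8814 (specificity)
- P(+|¬D) = 0.1186 (false positive rate = 1 - specificity)

Step 1: Find P(+)
P(+) = P(+|D)P(D) + P(+|¬D)P(¬D)
     = 0.9900 × 0.0661 + 0.1186 × 0.9339
     = 0.06543900 + 0.11076054
     = 0.17619954

Step 2: Apply Bayes' theorem for P(D|+)
P(D|+) = P(+|D)P(D) / P(+)
       = 0.06543900 / 0.17619954
       = 0.3714
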